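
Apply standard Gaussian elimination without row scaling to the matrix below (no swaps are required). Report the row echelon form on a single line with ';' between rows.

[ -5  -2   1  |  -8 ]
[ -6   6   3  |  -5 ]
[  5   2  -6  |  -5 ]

REF = [-5 -2 1 -8; 0 42/5 9/5 23/5; 0 0 -5 -13]

Forward elimination:
R2 <- R2 - (6/5)*R1:  [    0  42/5   9/5  23/5 ]
R3 <- R3 - (-1)*R1:  [   0    0   -5  -13 ]
Row echelon form:
[ -5    -2    1  |    -8 ]
[  0  42/5  9/5  |  23/5 ]
[  0     0   -5  |   -13 ]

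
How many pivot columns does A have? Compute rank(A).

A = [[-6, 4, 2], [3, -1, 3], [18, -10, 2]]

rank(A) = 2

Row reduction:
R2 <- R2 - (-1/2)*R1:  [ 0  1  4 ]
R3 <- R3 - (-3)*R1:  [ 0  2  8 ]
R3 <- R3 - (2)*R2:  [ 0  0  0 ]
Row echelon form:
[ -6  4  2 ]
[  0  1  4 ]
[  0  0  0 ]
Nonzero rows / pivot columns: 2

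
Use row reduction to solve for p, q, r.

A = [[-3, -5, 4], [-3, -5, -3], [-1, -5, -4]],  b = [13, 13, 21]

Forward elimination on [A|b]:
R2 <- R2 - (1)*R1:  [  0   0  -7   0 ]
R3 <- R3 - (1/3)*R1:  [     0  -10/3  -16/3   50/3 ]
R2 <-> R3   (pivot in column 2 was zero)
[ -3     -5      4    13 ]
[  0  -10/3  -16/3  50/3 ]
[  0      0     -7     0 ]
Row echelon form:
[ -3     -5      4  |    13 ]
[  0  -10/3  -16/3  |  50/3 ]
[  0      0     -7  |     0 ]
Back-substitution:
r = (0) / -7 = 0
q = (50/3 - (-16/3)*(0)) / (-10/3) = -5
p = (13 - (-5)*(-5) - (4)*(0)) / -3 = 4

(4, -5, 0)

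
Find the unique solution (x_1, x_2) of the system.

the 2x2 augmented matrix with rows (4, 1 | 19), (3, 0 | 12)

Forward elimination on [A|b]:
R2 <- R2 - (3/4)*R1:  [    0  -3/4  -9/4 ]
Row echelon form:
[ 4     1  |    19 ]
[ 0  -3/4  |  -9/4 ]
Back-substitution:
x_2 = (-9/4) / (-3/4) = 3
x_1 = (19 - (1)*(3)) / 4 = 4

(4, 3)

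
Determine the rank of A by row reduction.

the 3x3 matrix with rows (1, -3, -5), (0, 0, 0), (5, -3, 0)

rank(A) = 2

Row reduction:
R3 <- R3 - (5)*R1:  [  0  12  25 ]
R2 <-> R3   (pivot in column 2 was zero)
[ 1  -3  -5 ]
[ 0  12  25 ]
[ 0   0   0 ]
Row echelon form:
[ 1  -3  -5 ]
[ 0  12  25 ]
[ 0   0   0 ]
Nonzero rows / pivot columns: 2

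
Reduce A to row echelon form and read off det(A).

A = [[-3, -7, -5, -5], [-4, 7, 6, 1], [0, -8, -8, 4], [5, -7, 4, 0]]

det(A) = 3892

Forward elimination:
R2 <- R2 - (4/3)*R1:  [    0  49/3  38/3  23/3 ]
R4 <- R4 - (-5/3)*R1:  [     0  -56/3  -13/3  -25/3 ]
R3 <- R3 - (-24/49)*R2:  [      0       0  -88/49  380/49 ]
R4 <- R4 - (-8/7)*R2:  [    0     0  71/7   3/7 ]
R4 <- R4 - (-497/88)*R3:  [      0       0       0  973/22 ]
Upper-triangular form:
[ -3    -7      -5      -5 ]
[  0  49/3    38/3    23/3 ]
[  0     0  -88/49  380/49 ]
[  0     0       0  973/22 ]
det(A) = (-1)^0 * (-3) * (49/3) * (-88/49) * (973/22) = 3892  (0 row swaps -> sign +1)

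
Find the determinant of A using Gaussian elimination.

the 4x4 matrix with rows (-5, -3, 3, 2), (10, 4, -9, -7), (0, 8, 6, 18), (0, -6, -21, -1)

det(A) = 240

Forward elimination:
R2 <- R2 - (-2)*R1:  [  0  -2  -3  -3 ]
R3 <- R3 - (-4)*R2:  [  0   0  -6   6 ]
R4 <- R4 - (3)*R2:  [   0    0  -12    8 ]
R4 <- R4 - (2)*R3:  [  0   0   0  -4 ]
Upper-triangular form:
[ -5  -3   3   2 ]
[  0  -2  -3  -3 ]
[  0   0  -6   6 ]
[  0   0   0  -4 ]
det(A) = (-1)^0 * (-5) * (-2) * (-6) * (-4) = 240  (0 row swaps -> sign +1)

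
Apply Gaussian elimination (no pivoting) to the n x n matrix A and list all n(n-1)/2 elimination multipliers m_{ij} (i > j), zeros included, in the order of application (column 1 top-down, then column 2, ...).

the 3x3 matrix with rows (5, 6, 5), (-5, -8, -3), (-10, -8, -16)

Forward elimination:
R2 <- R2 - (-1)*R1:  [  0  -2   2 ]
R3 <- R3 - (-2)*R1:  [  0   4  -6 ]
R3 <- R3 - (-2)*R2:  [  0   0  -2 ]
Multipliers (in order of application): m_{21} = -1, m_{31} = -2, m_{32} = -2

multipliers: -1, -2, -2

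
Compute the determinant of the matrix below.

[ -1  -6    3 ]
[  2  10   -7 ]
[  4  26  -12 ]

det(A) = -2

Forward elimination:
R2 <- R2 - (-2)*R1:  [  0  -2  -1 ]
R3 <- R3 - (-4)*R1:  [ 0  2  0 ]
R3 <- R3 - (-1)*R2:  [  0   0  -1 ]
Upper-triangular form:
[ -1  -6   3 ]
[  0  -2  -1 ]
[  0   0  -1 ]
det(A) = (-1)^0 * (-1) * (-2) * (-1) = -2  (0 row swaps -> sign +1)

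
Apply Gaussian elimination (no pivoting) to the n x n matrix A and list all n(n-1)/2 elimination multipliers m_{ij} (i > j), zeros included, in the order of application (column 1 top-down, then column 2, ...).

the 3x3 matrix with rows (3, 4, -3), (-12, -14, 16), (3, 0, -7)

Forward elimination:
R2 <- R2 - (-4)*R1:  [ 0  2  4 ]
R3 <- R3 - (1)*R1:  [  0  -4  -4 ]
R3 <- R3 - (-2)*R2:  [ 0  0  4 ]
Multipliers (in order of application): m_{21} = -4, m_{31} = 1, m_{32} = -2

multipliers: -4, 1, -2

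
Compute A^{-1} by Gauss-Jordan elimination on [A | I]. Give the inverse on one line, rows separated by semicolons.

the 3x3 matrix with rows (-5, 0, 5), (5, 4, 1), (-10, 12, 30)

inverse = [-27/10 -3/2 1/2; 4 5/2 -3/4; -5/2 -3/2 1/2]

Gauss-Jordan on [A | I]:
R1 <- (1/-5)*R1:  [    1     0    -1  |  -1/5     0     0 ]
R2 <- R2 - (5)*R1:  [ 0  4  6  |  1  1  0 ]
R3 <- R3 - (-10)*R1:  [  0  12  20  |  -2   0   1 ]
R2 <- (1/4)*R2:  [   0    1  3/2  |  1/4  1/4    0 ]
R3 <- R3 - (12)*R2:  [  0   0   2  |  -5  -3   1 ]
R3 <- (1/2)*R3:  [    0     0     1  |  -5/2  -3/2   1/2 ]
R1 <- R1 - (-1)*R3:  [      1       0       0  |  -27/10    -3/2     1/2 ]
R2 <- R2 - (3/2)*R3:  [    0     1     0  |     4   5/2  -3/4 ]
Right block of [I | A^{-1}] is the inverse:
[ -27/10  -3/2   1/2 ]
[      4   5/2  -3/4 ]
[   -5/2  -3/2   1/2 ]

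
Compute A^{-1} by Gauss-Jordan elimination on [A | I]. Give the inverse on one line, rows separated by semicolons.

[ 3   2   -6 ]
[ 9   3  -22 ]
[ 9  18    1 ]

inverse = [-133/9 110/27 26/27; 23/3 -19/9 -4/9; -5 4/3 1/3]

Gauss-Jordan on [A | I]:
R1 <- (1/3)*R1:  [   1  2/3   -2  |  1/3    0    0 ]
R2 <- R2 - (9)*R1:  [  0  -3  -4  |  -3   1   0 ]
R3 <- R3 - (9)*R1:  [  0  12  19  |  -3   0   1 ]
R2 <- (1/-3)*R2:  [    0     1   4/3  |     1  -1/3     0 ]
R1 <- R1 - (2/3)*R2:  [     1      0  -26/9  |   -1/3    2/9      0 ]
R3 <- R3 - (12)*R2:  [   0    0    3  |  -15    4    1 ]
R3 <- (1/3)*R3:  [   0    0    1  |   -5  4/3  1/3 ]
R1 <- R1 - (-26/9)*R3:  [      1       0       0  |  -133/9  110/27   26/27 ]
R2 <- R2 - (4/3)*R3:  [     0      1      0  |   23/3  -19/9   -4/9 ]
Right block of [I | A^{-1}] is the inverse:
[ -133/9  110/27  26/27 ]
[   23/3   -19/9   -4/9 ]
[     -5     4/3    1/3 ]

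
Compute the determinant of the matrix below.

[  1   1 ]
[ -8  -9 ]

Forward elimination:
R2 <- R2 - (-8)*R1:  [  0  -1 ]
Upper-triangular form:
[ 1   1 ]
[ 0  -1 ]
det(A) = (-1)^0 * (1) * (-1) = -1  (0 row swaps -> sign +1)

det(A) = -1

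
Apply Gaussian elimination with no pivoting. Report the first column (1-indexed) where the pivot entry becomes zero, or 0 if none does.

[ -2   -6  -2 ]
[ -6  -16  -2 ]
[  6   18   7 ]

first zero-pivot column = 0

Naive forward elimination:
R2 <- R2 - (3)*R1:  [ 0  2  4 ]
R3 <- R3 - (-3)*R1:  [ 0  0  1 ]
All pivots nonzero; naive elimination completes without hitting a zero pivot.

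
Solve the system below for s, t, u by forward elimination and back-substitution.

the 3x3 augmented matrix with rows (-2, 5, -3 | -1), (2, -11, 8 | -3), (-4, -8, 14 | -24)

Forward elimination on [A|b]:
R2 <- R2 - (-1)*R1:  [  0  -6   5  -4 ]
R3 <- R3 - (2)*R1:  [   0  -18   20  -22 ]
R3 <- R3 - (3)*R2:  [   0    0    5  -10 ]
Row echelon form:
[ -2   5  -3  |   -1 ]
[  0  -6   5  |   -4 ]
[  0   0   5  |  -10 ]
Back-substitution:
u = (-10) / 5 = -2
t = (-4 - (5)*(-2)) / -6 = -1
s = (-1 - (5)*(-1) - (-3)*(-2)) / -2 = 1

(1, -1, -2)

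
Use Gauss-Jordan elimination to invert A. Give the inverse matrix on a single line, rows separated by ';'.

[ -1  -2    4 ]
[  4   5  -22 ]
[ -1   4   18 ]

Gauss-Jordan on [A | I]:
R1 <- (1/-1)*R1:  [  1   2  -4  |  -1   0   0 ]
R2 <- R2 - (4)*R1:  [  0  -3  -6  |   4   1   0 ]
R3 <- R3 - (-1)*R1:  [  0   6  14  |  -1   0   1 ]
R2 <- (1/-3)*R2:  [    0     1     2  |  -4/3  -1/3     0 ]
R1 <- R1 - (2)*R2:  [   1    0   -8  |  5/3  2/3    0 ]
R3 <- R3 - (6)*R2:  [ 0  0  2  |  7  2  1 ]
R3 <- (1/2)*R3:  [   0    0    1  |  7/2    1  1/2 ]
R1 <- R1 - (-8)*R3:  [    1     0     0  |  89/3  26/3     4 ]
R2 <- R2 - (2)*R3:  [     0      1      0  |  -25/3   -7/3     -1 ]
Right block of [I | A^{-1}] is the inverse:
[  89/3  26/3    4 ]
[ -25/3  -7/3   -1 ]
[   7/2     1  1/2 ]

inverse = [89/3 26/3 4; -25/3 -7/3 -1; 7/2 1 1/2]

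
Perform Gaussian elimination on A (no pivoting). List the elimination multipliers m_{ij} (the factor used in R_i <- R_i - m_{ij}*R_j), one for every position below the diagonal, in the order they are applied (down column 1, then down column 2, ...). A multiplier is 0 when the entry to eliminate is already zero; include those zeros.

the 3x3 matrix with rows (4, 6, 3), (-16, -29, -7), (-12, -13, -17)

Forward elimination:
R2 <- R2 - (-4)*R1:  [  0  -5   5 ]
R3 <- R3 - (-3)*R1:  [  0   5  -8 ]
R3 <- R3 - (-1)*R2:  [  0   0  -3 ]
Multipliers (in order of application): m_{21} = -4, m_{31} = -3, m_{32} = -1

multipliers: -4, -3, -1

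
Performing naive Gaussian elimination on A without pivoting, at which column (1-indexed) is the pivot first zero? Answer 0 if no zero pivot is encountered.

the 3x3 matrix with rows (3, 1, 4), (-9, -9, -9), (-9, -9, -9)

Naive forward elimination:
R2 <- R2 - (-3)*R1:  [  0  -6   3 ]
R3 <- R3 - (-3)*R1:  [  0  -6   3 ]
R3 <- R3 - (1)*R2:  [ 0  0  0 ]
Matrix at this point:
[ 3   1  4 ]
[ 0  -6  3 ]
[ 0   0  0 ]
Pivot entry (3,3) in the last row is zero and there are no rows below to swap with -> zero pivot in column 3 (A is singular).

first zero-pivot column = 3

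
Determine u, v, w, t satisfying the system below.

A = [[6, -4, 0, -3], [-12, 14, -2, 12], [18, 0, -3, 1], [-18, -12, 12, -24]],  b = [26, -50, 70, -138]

(3, -5, -4, 4)

Forward elimination on [A|b]:
R2 <- R2 - (-2)*R1:  [  0   6  -2   6   2 ]
R3 <- R3 - (3)*R1:  [  0  12  -3  10  -8 ]
R4 <- R4 - (-3)*R1:  [   0  -24   12  -33  -60 ]
R3 <- R3 - (2)*R2:  [   0    0    1   -2  -12 ]
R4 <- R4 - (-4)*R2:  [   0    0    4   -9  -52 ]
R4 <- R4 - (4)*R3:  [  0   0   0  -1  -4 ]
Row echelon form:
[ 6  -4   0  -3  |   26 ]
[ 0   6  -2   6  |    2 ]
[ 0   0   1  -2  |  -12 ]
[ 0   0   0  -1  |   -4 ]
Back-substitution:
t = (-4) / -1 = 4
w = (-12 - (-2)*(4)) / 1 = -4
v = (2 - (-2)*(-4) - (6)*(4)) / 6 = -5
u = (26 - (-4)*(-5) - (-3)*(4)) / 6 = 3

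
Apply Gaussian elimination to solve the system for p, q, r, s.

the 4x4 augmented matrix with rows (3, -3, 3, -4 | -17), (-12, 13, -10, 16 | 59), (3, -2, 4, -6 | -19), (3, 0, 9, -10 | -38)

Forward elimination on [A|b]:
R2 <- R2 - (-4)*R1:  [  0   1   2   0  -9 ]
R3 <- R3 - (1)*R1:  [  0   1   1  -2  -2 ]
R4 <- R4 - (1)*R1:  [   0    3    6   -6  -21 ]
R3 <- R3 - (1)*R2:  [  0   0  -1  -2   7 ]
R4 <- R4 - (3)*R2:  [  0   0   0  -6   6 ]
Row echelon form:
[ 3  -3   3  -4  |  -17 ]
[ 0   1   2   0  |   -9 ]
[ 0   0  -1  -2  |    7 ]
[ 0   0   0  -6  |    6 ]
Back-substitution:
s = (6) / -6 = -1
r = (7 - (-2)*(-1)) / -1 = -5
q = (-9 - (2)*(-5)) / 1 = 1
p = (-17 - (-3)*(1) - (3)*(-5) - (-4)*(-1)) / 3 = -1

(-1, 1, -5, -1)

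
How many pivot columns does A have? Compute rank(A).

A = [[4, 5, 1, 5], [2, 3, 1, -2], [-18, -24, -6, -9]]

rank(A) = 2

Row reduction:
R2 <- R2 - (1/2)*R1:  [    0   1/2   1/2  -9/2 ]
R3 <- R3 - (-9/2)*R1:  [    0  -3/2  -3/2  27/2 ]
R3 <- R3 - (-3)*R2:  [ 0  0  0  0 ]
Row echelon form:
[ 4    5    1     5 ]
[ 0  1/2  1/2  -9/2 ]
[ 0    0    0     0 ]
Nonzero rows / pivot columns: 2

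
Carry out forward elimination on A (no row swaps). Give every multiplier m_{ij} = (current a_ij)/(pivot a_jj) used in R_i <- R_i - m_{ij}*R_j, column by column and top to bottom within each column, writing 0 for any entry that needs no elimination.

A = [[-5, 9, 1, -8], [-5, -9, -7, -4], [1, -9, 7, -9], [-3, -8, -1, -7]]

Forward elimination:
R2 <- R2 - (1)*R1:  [   0  -18   -8    4 ]
R3 <- R3 - (-1/5)*R1:  [     0  -36/5   36/5  -53/5 ]
R4 <- R4 - (3/5)*R1:  [     0  -67/5   -8/5  -11/5 ]
R3 <- R3 - (2/5)*R2:  [     0      0   52/5  -61/5 ]
R4 <- R4 - (67/90)*R2:  [       0        0   196/45  -233/45 ]
R4 <- R4 - (49/117)*R3:  [      0       0       0  -8/117 ]
Multipliers (in order of application): m_{21} = 1, m_{31} = -1/5, m_{41} = 3/5, m_{32} = 2/5, m_{42} = 67/90, m_{43} = 49/117

multipliers: 1, -1/5, 3/5, 2/5, 67/90, 49/117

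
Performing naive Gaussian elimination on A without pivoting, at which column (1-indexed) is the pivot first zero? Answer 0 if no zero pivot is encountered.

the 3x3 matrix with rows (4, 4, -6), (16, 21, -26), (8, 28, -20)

first zero-pivot column = 3

Naive forward elimination:
R2 <- R2 - (4)*R1:  [  0   5  -2 ]
R3 <- R3 - (2)*R1:  [  0  20  -8 ]
R3 <- R3 - (4)*R2:  [ 0  0  0 ]
Matrix at this point:
[ 4  4  -6 ]
[ 0  5  -2 ]
[ 0  0   0 ]
Pivot entry (3,3) in the last row is zero and there are no rows below to swap with -> zero pivot in column 3 (A is singular).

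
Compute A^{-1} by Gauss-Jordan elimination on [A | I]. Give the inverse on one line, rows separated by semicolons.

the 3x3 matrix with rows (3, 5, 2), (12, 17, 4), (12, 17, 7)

inverse = [-17/9 1/27 14/27; 4/3 1/9 -4/9; 0 -1/3 1/3]

Gauss-Jordan on [A | I]:
R1 <- (1/3)*R1:  [   1  5/3  2/3  |  1/3    0    0 ]
R2 <- R2 - (12)*R1:  [  0  -3  -4  |  -4   1   0 ]
R3 <- R3 - (12)*R1:  [  0  -3  -1  |  -4   0   1 ]
R2 <- (1/-3)*R2:  [    0     1   4/3  |   4/3  -1/3     0 ]
R1 <- R1 - (5/3)*R2:  [     1      0  -14/9  |  -17/9    5/9      0 ]
R3 <- R3 - (-3)*R2:  [  0   0   3  |   0  -1   1 ]
R3 <- (1/3)*R3:  [    0     0     1  |     0  -1/3   1/3 ]
R1 <- R1 - (-14/9)*R3:  [     1      0      0  |  -17/9   1/27  14/27 ]
R2 <- R2 - (4/3)*R3:  [    0     1     0  |   4/3   1/9  -4/9 ]
Right block of [I | A^{-1}] is the inverse:
[ -17/9  1/27  14/27 ]
[   4/3   1/9   -4/9 ]
[     0  -1/3    1/3 ]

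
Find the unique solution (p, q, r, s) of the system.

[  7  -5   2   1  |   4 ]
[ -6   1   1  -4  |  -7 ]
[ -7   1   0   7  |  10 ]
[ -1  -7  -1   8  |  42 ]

Forward elimination on [A|b]:
R2 <- R2 - (-6/7)*R1:  [     0  -23/7   19/7  -22/7  -25/7 ]
R3 <- R3 - (-1)*R1:  [  0  -4   2   8  14 ]
R4 <- R4 - (-1/7)*R1:  [     0  -54/7   -5/7   57/7  298/7 ]
R3 <- R3 - (28/23)*R2:  [      0       0  -30/23  272/23  422/23 ]
R4 <- R4 - (54/23)*R2:  [       0        0  -163/23   357/23  1172/23 ]
R4 <- R4 - (163/30)*R3:  [       0        0        0  -731/15  -731/15 ]
Row echelon form:
[ 7     -5       2        1  |        4 ]
[ 0  -23/7    19/7    -22/7  |    -25/7 ]
[ 0      0  -30/23   272/23  |   422/23 ]
[ 0      0       0  -731/15  |  -731/15 ]
Back-substitution:
s = (-731/15) / (-731/15) = 1
r = (422/23 - (272/23)*(1)) / (-30/23) = -5
q = (-25/7 - (19/7)*(-5) - (-22/7)*(1)) / (-23/7) = -4
p = (4 - (-5)*(-4) - (2)*(-5) - (1)*(1)) / 7 = -1

(-1, -4, -5, 1)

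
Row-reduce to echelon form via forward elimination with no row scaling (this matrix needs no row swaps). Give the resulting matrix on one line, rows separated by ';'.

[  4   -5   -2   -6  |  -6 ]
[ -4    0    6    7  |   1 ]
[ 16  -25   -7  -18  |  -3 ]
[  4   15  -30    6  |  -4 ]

Forward elimination:
R2 <- R2 - (-1)*R1:  [  0  -5   4   1  -5 ]
R3 <- R3 - (4)*R1:  [  0  -5   1   6  21 ]
R4 <- R4 - (1)*R1:  [   0   20  -28   12    2 ]
R3 <- R3 - (1)*R2:  [  0   0  -3   5  26 ]
R4 <- R4 - (-4)*R2:  [   0    0  -12   16  -18 ]
R4 <- R4 - (4)*R3:  [    0     0     0    -4  -122 ]
Row echelon form:
[ 4  -5  -2  -6  |    -6 ]
[ 0  -5   4   1  |    -5 ]
[ 0   0  -3   5  |    26 ]
[ 0   0   0  -4  |  -122 ]

REF = [4 -5 -2 -6 -6; 0 -5 4 1 -5; 0 0 -3 5 26; 0 0 0 -4 -122]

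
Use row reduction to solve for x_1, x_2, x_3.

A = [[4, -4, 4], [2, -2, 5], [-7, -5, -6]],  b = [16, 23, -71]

Forward elimination on [A|b]:
R2 <- R2 - (1/2)*R1:  [  0   0   3  15 ]
R3 <- R3 - (-7/4)*R1:  [   0  -12    1  -43 ]
R2 <-> R3   (pivot in column 2 was zero)
[ 4   -4  4   16 ]
[ 0  -12  1  -43 ]
[ 0    0  3   15 ]
Row echelon form:
[ 4   -4  4  |   16 ]
[ 0  -12  1  |  -43 ]
[ 0    0  3  |   15 ]
Back-substitution:
x_3 = (15) / 3 = 5
x_2 = (-43 - (1)*(5)) / -12 = 4
x_1 = (16 - (-4)*(4) - (4)*(5)) / 4 = 3

(3, 4, 5)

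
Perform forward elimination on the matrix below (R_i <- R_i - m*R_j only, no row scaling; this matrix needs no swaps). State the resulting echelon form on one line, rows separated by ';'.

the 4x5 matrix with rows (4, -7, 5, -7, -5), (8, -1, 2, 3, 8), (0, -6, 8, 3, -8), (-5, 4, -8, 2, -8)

REF = [4 -7 5 -7 -5; 0 13 -8 17 18; 0 0 56/13 141/13 4/13; 0 0 0 2515/224 -411/56]

Forward elimination:
R2 <- R2 - (2)*R1:  [  0  13  -8  17  18 ]
R4 <- R4 - (-5/4)*R1:  [     0  -19/4   -7/4  -27/4  -57/4 ]
R3 <- R3 - (-6/13)*R2:  [      0       0   56/13  141/13    4/13 ]
R4 <- R4 - (-19/52)*R2:  [       0        0  -243/52    -7/13  -399/52 ]
R4 <- R4 - (-243/224)*R3:  [        0         0         0  2515/224   -411/56 ]
Row echelon form:
[ 4  -7      5        -7       -5 ]
[ 0  13     -8        17       18 ]
[ 0   0  56/13    141/13     4/13 ]
[ 0   0      0  2515/224  -411/56 ]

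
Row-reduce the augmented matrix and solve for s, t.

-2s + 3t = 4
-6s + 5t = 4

Forward elimination on [A|b]:
R2 <- R2 - (3)*R1:  [  0  -4  -8 ]
Row echelon form:
[ -2   3  |   4 ]
[  0  -4  |  -8 ]
Back-substitution:
t = (-8) / -4 = 2
s = (4 - (3)*(2)) / -2 = 1

(1, 2)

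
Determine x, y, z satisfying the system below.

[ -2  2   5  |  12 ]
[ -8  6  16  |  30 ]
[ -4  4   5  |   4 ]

(5, 1, 4)

Forward elimination on [A|b]:
R2 <- R2 - (4)*R1:  [   0   -2   -4  -18 ]
R3 <- R3 - (2)*R1:  [   0    0   -5  -20 ]
Row echelon form:
[ -2   2   5  |   12 ]
[  0  -2  -4  |  -18 ]
[  0   0  -5  |  -20 ]
Back-substitution:
z = (-20) / -5 = 4
y = (-18 - (-4)*(4)) / -2 = 1
x = (12 - (2)*(1) - (5)*(4)) / -2 = 5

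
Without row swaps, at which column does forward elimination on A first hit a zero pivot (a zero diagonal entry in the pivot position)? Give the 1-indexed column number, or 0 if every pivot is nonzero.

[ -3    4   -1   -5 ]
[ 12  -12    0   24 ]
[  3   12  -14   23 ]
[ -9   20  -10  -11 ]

Naive forward elimination:
R2 <- R2 - (-4)*R1:  [  0   4  -4   4 ]
R3 <- R3 - (-1)*R1:  [   0   16  -15   18 ]
R4 <- R4 - (3)*R1:  [  0   8  -7   4 ]
R3 <- R3 - (4)*R2:  [ 0  0  1  2 ]
R4 <- R4 - (2)*R2:  [  0   0   1  -4 ]
R4 <- R4 - (1)*R3:  [  0   0   0  -6 ]
All pivots nonzero; naive elimination completes without hitting a zero pivot.

first zero-pivot column = 0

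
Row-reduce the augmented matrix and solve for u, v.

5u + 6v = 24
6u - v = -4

(0, 4)

Forward elimination on [A|b]:
R2 <- R2 - (6/5)*R1:  [      0   -41/5  -164/5 ]
Row echelon form:
[ 5      6  |      24 ]
[ 0  -41/5  |  -164/5 ]
Back-substitution:
v = (-164/5) / (-41/5) = 4
u = (24 - (6)*(4)) / 5 = 0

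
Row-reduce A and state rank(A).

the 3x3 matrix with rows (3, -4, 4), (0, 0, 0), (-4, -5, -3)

Row reduction:
R3 <- R3 - (-4/3)*R1:  [     0  -31/3    7/3 ]
R2 <-> R3   (pivot in column 2 was zero)
[ 3     -4    4 ]
[ 0  -31/3  7/3 ]
[ 0      0    0 ]
Row echelon form:
[ 3     -4    4 ]
[ 0  -31/3  7/3 ]
[ 0      0    0 ]
Nonzero rows / pivot columns: 2

rank(A) = 2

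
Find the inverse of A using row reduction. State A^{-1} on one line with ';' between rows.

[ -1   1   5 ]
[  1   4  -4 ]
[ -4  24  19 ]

Gauss-Jordan on [A | I]:
R1 <- (1/-1)*R1:  [  1  -1  -5  |  -1   0   0 ]
R2 <- R2 - (1)*R1:  [ 0  5  1  |  1  1  0 ]
R3 <- R3 - (-4)*R1:  [  0  20  -1  |  -4   0   1 ]
R2 <- (1/5)*R2:  [   0    1  1/5  |  1/5  1/5    0 ]
R1 <- R1 - (-1)*R2:  [     1      0  -24/5  |   -4/5    1/5      0 ]
R3 <- R3 - (20)*R2:  [  0   0  -5  |  -8  -4   1 ]
R3 <- (1/-5)*R3:  [    0     0     1  |   8/5   4/5  -1/5 ]
R1 <- R1 - (-24/5)*R3:  [      1       0       0  |  172/25  101/25  -24/25 ]
R2 <- R2 - (1/5)*R3:  [     0      1      0  |  -3/25   1/25   1/25 ]
Right block of [I | A^{-1}] is the inverse:
[ 172/25  101/25  -24/25 ]
[  -3/25    1/25    1/25 ]
[    8/5     4/5    -1/5 ]

inverse = [172/25 101/25 -24/25; -3/25 1/25 1/25; 8/5 4/5 -1/5]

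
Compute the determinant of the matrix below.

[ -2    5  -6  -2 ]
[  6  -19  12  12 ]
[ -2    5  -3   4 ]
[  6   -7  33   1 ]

Forward elimination:
R2 <- R2 - (-3)*R1:  [  0  -4  -6   6 ]
R3 <- R3 - (1)*R1:  [ 0  0  3  6 ]
R4 <- R4 - (-3)*R1:  [  0   8  15  -5 ]
R4 <- R4 - (-2)*R2:  [ 0  0  3  7 ]
R4 <- R4 - (1)*R3:  [ 0  0  0  1 ]
Upper-triangular form:
[ -2   5  -6  -2 ]
[  0  -4  -6   6 ]
[  0   0   3   6 ]
[  0   0   0   1 ]
det(A) = (-1)^0 * (-2) * (-4) * (3) * (1) = 24  (0 row swaps -> sign +1)

det(A) = 24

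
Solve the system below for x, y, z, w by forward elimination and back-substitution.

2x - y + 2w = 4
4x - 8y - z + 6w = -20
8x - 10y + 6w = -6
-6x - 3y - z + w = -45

(5, 4, 2, -1)

Forward elimination on [A|b]:
R2 <- R2 - (2)*R1:  [   0   -6   -1    2  -28 ]
R3 <- R3 - (4)*R1:  [   0   -6    0   -2  -22 ]
R4 <- R4 - (-3)*R1:  [   0   -6   -1    7  -33 ]
R3 <- R3 - (1)*R2:  [  0   0   1  -4   6 ]
R4 <- R4 - (1)*R2:  [  0   0   0   5  -5 ]
Row echelon form:
[ 2  -1   0   2  |    4 ]
[ 0  -6  -1   2  |  -28 ]
[ 0   0   1  -4  |    6 ]
[ 0   0   0   5  |   -5 ]
Back-substitution:
w = (-5) / 5 = -1
z = (6 - (-4)*(-1)) / 1 = 2
y = (-28 - (-1)*(2) - (2)*(-1)) / -6 = 4
x = (4 - (-1)*(4) - (2)*(-1)) / 2 = 5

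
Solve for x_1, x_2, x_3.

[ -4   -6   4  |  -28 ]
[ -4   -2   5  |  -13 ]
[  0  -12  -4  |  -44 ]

(0, 4, -1)

Forward elimination on [A|b]:
R2 <- R2 - (1)*R1:  [  0   4   1  15 ]
R3 <- R3 - (-3)*R2:  [  0   0  -1   1 ]
Row echelon form:
[ -4  -6   4  |  -28 ]
[  0   4   1  |   15 ]
[  0   0  -1  |    1 ]
Back-substitution:
x_3 = (1) / -1 = -1
x_2 = (15 - (1)*(-1)) / 4 = 4
x_1 = (-28 - (-6)*(4) - (4)*(-1)) / -4 = 0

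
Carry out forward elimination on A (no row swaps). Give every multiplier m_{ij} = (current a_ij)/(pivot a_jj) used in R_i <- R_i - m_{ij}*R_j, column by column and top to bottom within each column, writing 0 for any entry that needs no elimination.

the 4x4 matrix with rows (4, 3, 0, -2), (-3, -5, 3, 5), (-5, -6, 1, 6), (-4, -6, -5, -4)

Forward elimination:
R2 <- R2 - (-3/4)*R1:  [     0  -11/4      3    7/2 ]
R3 <- R3 - (-5/4)*R1:  [    0  -9/4     1   7/2 ]
R4 <- R4 - (-1)*R1:  [  0  -3  -5  -6 ]
R3 <- R3 - (9/11)*R2:  [      0       0  -16/11    7/11 ]
R4 <- R4 - (12/11)*R2:  [       0        0   -91/11  -108/11 ]
R4 <- R4 - (91/16)*R3:  [       0        0        0  -215/16 ]
Multipliers (in order of application): m_{21} = -3/4, m_{31} = -5/4, m_{41} = -1, m_{32} = 9/11, m_{42} = 12/11, m_{43} = 91/16

multipliers: -3/4, -5/4, -1, 9/11, 12/11, 91/16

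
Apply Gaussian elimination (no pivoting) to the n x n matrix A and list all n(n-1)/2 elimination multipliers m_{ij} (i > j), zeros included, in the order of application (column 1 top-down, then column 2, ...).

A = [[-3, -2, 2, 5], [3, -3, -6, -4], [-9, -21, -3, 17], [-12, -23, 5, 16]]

Forward elimination:
R2 <- R2 - (-1)*R1:  [  0  -5  -4   1 ]
R3 <- R3 - (3)*R1:  [   0  -15   -9    2 ]
R4 <- R4 - (4)*R1:  [   0  -15   -3   -4 ]
R3 <- R3 - (3)*R2:  [  0   0   3  -1 ]
R4 <- R4 - (3)*R2:  [  0   0   9  -7 ]
R4 <- R4 - (3)*R3:  [  0   0   0  -4 ]
Multipliers (in order of application): m_{21} = -1, m_{31} = 3, m_{41} = 4, m_{32} = 3, m_{42} = 3, m_{43} = 3

multipliers: -1, 3, 4, 3, 3, 3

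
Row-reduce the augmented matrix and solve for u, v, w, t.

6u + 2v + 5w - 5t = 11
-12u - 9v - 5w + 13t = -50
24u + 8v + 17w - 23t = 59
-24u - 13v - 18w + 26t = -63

(4, 1, -4, -1)

Forward elimination on [A|b]:
R2 <- R2 - (-2)*R1:  [   0   -5    5    3  -28 ]
R3 <- R3 - (4)*R1:  [  0   0  -3  -3  15 ]
R4 <- R4 - (-4)*R1:  [   0   -5    2    6  -19 ]
R4 <- R4 - (1)*R2:  [  0   0  -3   3   9 ]
R4 <- R4 - (1)*R3:  [  0   0   0   6  -6 ]
Row echelon form:
[ 6   2   5  -5  |   11 ]
[ 0  -5   5   3  |  -28 ]
[ 0   0  -3  -3  |   15 ]
[ 0   0   0   6  |   -6 ]
Back-substitution:
t = (-6) / 6 = -1
w = (15 - (-3)*(-1)) / -3 = -4
v = (-28 - (5)*(-4) - (3)*(-1)) / -5 = 1
u = (11 - (2)*(1) - (5)*(-4) - (-5)*(-1)) / 6 = 4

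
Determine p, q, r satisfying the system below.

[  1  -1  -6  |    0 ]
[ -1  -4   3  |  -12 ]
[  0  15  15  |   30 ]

Forward elimination on [A|b]:
R2 <- R2 - (-1)*R1:  [   0   -5   -3  -12 ]
R3 <- R3 - (-3)*R2:  [  0   0   6  -6 ]
Row echelon form:
[ 1  -1  -6  |    0 ]
[ 0  -5  -3  |  -12 ]
[ 0   0   6  |   -6 ]
Back-substitution:
r = (-6) / 6 = -1
q = (-12 - (-3)*(-1)) / -5 = 3
p = (0 - (-1)*(3) - (-6)*(-1)) / 1 = -3

(-3, 3, -1)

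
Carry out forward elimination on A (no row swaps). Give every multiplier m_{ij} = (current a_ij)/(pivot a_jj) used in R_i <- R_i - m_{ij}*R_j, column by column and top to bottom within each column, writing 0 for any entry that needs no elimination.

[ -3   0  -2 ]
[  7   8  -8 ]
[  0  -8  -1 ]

Forward elimination:
R2 <- R2 - (-7/3)*R1:  [     0      8  -38/3 ]
R3: entry in column 1 is already 0 -> m_{31} = 0 (no row operation needed)
R3 <- R3 - (-1)*R2:  [     0      0  -41/3 ]
Multipliers (in order of application): m_{21} = -7/3, m_{31} = 0, m_{32} = -1

multipliers: -7/3, 0, -1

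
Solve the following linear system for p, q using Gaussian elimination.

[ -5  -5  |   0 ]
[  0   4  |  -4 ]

(1, -1)

Forward elimination on [A|b]:
Row echelon form:
[ -5  -5  |   0 ]
[  0   4  |  -4 ]
Back-substitution:
q = (-4) / 4 = -1
p = (0 - (-5)*(-1)) / -5 = 1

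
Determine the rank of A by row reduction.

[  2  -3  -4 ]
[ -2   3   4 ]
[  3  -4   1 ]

Row reduction:
R2 <- R2 - (-1)*R1:  [ 0  0  0 ]
R3 <- R3 - (3/2)*R1:  [   0  1/2    7 ]
R2 <-> R3   (pivot in column 2 was zero)
[ 2   -3  -4 ]
[ 0  1/2   7 ]
[ 0    0   0 ]
Row echelon form:
[ 2   -3  -4 ]
[ 0  1/2   7 ]
[ 0    0   0 ]
Nonzero rows / pivot columns: 2

rank(A) = 2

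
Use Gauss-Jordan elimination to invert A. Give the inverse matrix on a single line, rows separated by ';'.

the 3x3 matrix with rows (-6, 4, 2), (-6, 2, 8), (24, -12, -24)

inverse = [-1 -3/2 -7/12; -1 -2 -3/4; -1/2 -1/2 -1/4]

Gauss-Jordan on [A | I]:
R1 <- (1/-6)*R1:  [    1  -2/3  -1/3  |  -1/6     0     0 ]
R2 <- R2 - (-6)*R1:  [  0  -2   6  |  -1   1   0 ]
R3 <- R3 - (24)*R1:  [   0    4  -16  |    4    0    1 ]
R2 <- (1/-2)*R2:  [    0     1    -3  |   1/2  -1/2     0 ]
R1 <- R1 - (-2/3)*R2:  [    1     0  -7/3  |   1/6  -1/3     0 ]
R3 <- R3 - (4)*R2:  [  0   0  -4  |   2   2   1 ]
R3 <- (1/-4)*R3:  [    0     0     1  |  -1/2  -1/2  -1/4 ]
R1 <- R1 - (-7/3)*R3:  [     1      0      0  |     -1   -3/2  -7/12 ]
R2 <- R2 - (-3)*R3:  [    0     1     0  |    -1    -2  -3/4 ]
Right block of [I | A^{-1}] is the inverse:
[   -1  -3/2  -7/12 ]
[   -1    -2   -3/4 ]
[ -1/2  -1/2   -1/4 ]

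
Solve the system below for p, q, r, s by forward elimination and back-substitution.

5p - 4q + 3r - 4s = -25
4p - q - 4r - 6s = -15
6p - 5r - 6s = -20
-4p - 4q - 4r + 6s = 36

Forward elimination on [A|b]:
R2 <- R2 - (4/5)*R1:  [     0   11/5  -32/5  -14/5      5 ]
R3 <- R3 - (6/5)*R1:  [     0   24/5  -43/5   -6/5     10 ]
R4 <- R4 - (-4/5)*R1:  [     0  -36/5   -8/5   14/5     16 ]
R3 <- R3 - (24/11)*R2:  [      0       0   59/11   54/11  -10/11 ]
R4 <- R4 - (-36/11)*R2:  [       0        0  -248/11   -70/11   356/11 ]
R4 <- R4 - (-248/59)*R3:  [       0        0        0   842/59  1684/59 ]
Row echelon form:
[ 5    -4      3      -4  |      -25 ]
[ 0  11/5  -32/5   -14/5  |        5 ]
[ 0     0  59/11   54/11  |   -10/11 ]
[ 0     0      0  842/59  |  1684/59 ]
Back-substitution:
s = (1684/59) / (842/59) = 2
r = (-10/11 - (54/11)*(2)) / (59/11) = -2
q = (5 - (-32/5)*(-2) - (-14/5)*(2)) / (11/5) = -1
p = (-25 - (-4)*(-1) - (3)*(-2) - (-4)*(2)) / 5 = -3

(-3, -1, -2, 2)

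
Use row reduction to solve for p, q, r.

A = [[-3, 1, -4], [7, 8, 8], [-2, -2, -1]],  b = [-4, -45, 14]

(-3, -5, 2)

Forward elimination on [A|b]:
R2 <- R2 - (-7/3)*R1:  [      0    31/3    -4/3  -163/3 ]
R3 <- R3 - (2/3)*R1:  [    0  -8/3   5/3  50/3 ]
R3 <- R3 - (-8/31)*R2:  [     0      0  41/31  82/31 ]
Row echelon form:
[ -3     1     -4  |      -4 ]
[  0  31/3   -4/3  |  -163/3 ]
[  0     0  41/31  |   82/31 ]
Back-substitution:
r = (82/31) / (41/31) = 2
q = (-163/3 - (-4/3)*(2)) / (31/3) = -5
p = (-4 - (1)*(-5) - (-4)*(2)) / -3 = -3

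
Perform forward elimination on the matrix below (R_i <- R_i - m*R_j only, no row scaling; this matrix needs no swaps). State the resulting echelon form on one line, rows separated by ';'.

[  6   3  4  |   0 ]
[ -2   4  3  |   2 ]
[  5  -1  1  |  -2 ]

Forward elimination:
R2 <- R2 - (-1/3)*R1:  [    0     5  13/3     2 ]
R3 <- R3 - (5/6)*R1:  [    0  -7/2  -7/3    -2 ]
R3 <- R3 - (-7/10)*R2:  [    0     0  7/10  -3/5 ]
Row echelon form:
[ 6  3     4  |     0 ]
[ 0  5  13/3  |     2 ]
[ 0  0  7/10  |  -3/5 ]

REF = [6 3 4 0; 0 5 13/3 2; 0 0 7/10 -3/5]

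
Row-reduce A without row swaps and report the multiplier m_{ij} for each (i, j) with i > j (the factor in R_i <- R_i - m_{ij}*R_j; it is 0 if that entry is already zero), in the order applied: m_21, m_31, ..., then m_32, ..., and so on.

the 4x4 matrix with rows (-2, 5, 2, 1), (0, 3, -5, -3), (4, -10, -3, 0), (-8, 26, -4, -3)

Forward elimination:
R2: entry in column 1 is already 0 -> m_{21} = 0 (no row operation needed)
R3 <- R3 - (-2)*R1:  [ 0  0  1  2 ]
R4 <- R4 - (4)*R1:  [   0    6  -12   -7 ]
R3: entry in column 2 is already 0 -> m_{32} = 0 (no row operation needed)
R4 <- R4 - (2)*R2:  [  0   0  -2  -1 ]
R4 <- R4 - (-2)*R3:  [ 0  0  0  3 ]
Multipliers (in order of application): m_{21} = 0, m_{31} = -2, m_{41} = 4, m_{32} = 0, m_{42} = 2, m_{43} = -2

multipliers: 0, -2, 4, 0, 2, -2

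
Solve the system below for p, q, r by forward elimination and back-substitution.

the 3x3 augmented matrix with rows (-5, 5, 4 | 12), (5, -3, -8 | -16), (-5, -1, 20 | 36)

(4, 4, 3)

Forward elimination on [A|b]:
R2 <- R2 - (-1)*R1:  [  0   2  -4  -4 ]
R3 <- R3 - (1)*R1:  [  0  -6  16  24 ]
R3 <- R3 - (-3)*R2:  [  0   0   4  12 ]
Row echelon form:
[ -5  5   4  |  12 ]
[  0  2  -4  |  -4 ]
[  0  0   4  |  12 ]
Back-substitution:
r = (12) / 4 = 3
q = (-4 - (-4)*(3)) / 2 = 4
p = (12 - (5)*(4) - (4)*(3)) / -5 = 4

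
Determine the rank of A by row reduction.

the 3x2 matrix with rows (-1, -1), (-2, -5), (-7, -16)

Row reduction:
R2 <- R2 - (2)*R1:  [  0  -3 ]
R3 <- R3 - (7)*R1:  [  0  -9 ]
R3 <- R3 - (3)*R2:  [ 0  0 ]
Row echelon form:
[ -1  -1 ]
[  0  -3 ]
[  0   0 ]
Nonzero rows / pivot columns: 2

rank(A) = 2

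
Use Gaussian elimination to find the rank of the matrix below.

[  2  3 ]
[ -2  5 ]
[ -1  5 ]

Row reduction:
R2 <- R2 - (-1)*R1:  [ 0  8 ]
R3 <- R3 - (-1/2)*R1:  [    0  13/2 ]
R3 <- R3 - (13/16)*R2:  [ 0  0 ]
Row echelon form:
[ 2  3 ]
[ 0  8 ]
[ 0  0 ]
Nonzero rows / pivot columns: 2

rank(A) = 2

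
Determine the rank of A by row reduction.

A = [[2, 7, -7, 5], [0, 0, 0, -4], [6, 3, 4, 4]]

Row reduction:
R3 <- R3 - (3)*R1:  [   0  -18   25  -11 ]
R2 <-> R3   (pivot in column 2 was zero)
[ 2    7  -7    5 ]
[ 0  -18  25  -11 ]
[ 0    0   0   -4 ]
Row echelon form:
[ 2    7  -7    5 ]
[ 0  -18  25  -11 ]
[ 0    0   0   -4 ]
Nonzero rows / pivot columns: 3

rank(A) = 3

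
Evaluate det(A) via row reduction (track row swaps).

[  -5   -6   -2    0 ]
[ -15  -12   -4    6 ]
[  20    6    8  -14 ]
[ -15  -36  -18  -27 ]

det(A) = 900

Forward elimination:
R2 <- R2 - (3)*R1:  [ 0  6  2  6 ]
R3 <- R3 - (-4)*R1:  [   0  -18    0  -14 ]
R4 <- R4 - (3)*R1:  [   0  -18  -12  -27 ]
R3 <- R3 - (-3)*R2:  [ 0  0  6  4 ]
R4 <- R4 - (-3)*R2:  [  0   0  -6  -9 ]
R4 <- R4 - (-1)*R3:  [  0   0   0  -5 ]
Upper-triangular form:
[ -5  -6  -2   0 ]
[  0   6   2   6 ]
[  0   0   6   4 ]
[  0   0   0  -5 ]
det(A) = (-1)^0 * (-5) * (6) * (6) * (-5) = 900  (0 row swaps -> sign +1)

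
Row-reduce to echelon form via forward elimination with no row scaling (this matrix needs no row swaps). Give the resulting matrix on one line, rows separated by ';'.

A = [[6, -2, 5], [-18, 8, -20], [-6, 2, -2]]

Forward elimination:
R2 <- R2 - (-3)*R1:  [  0   2  -5 ]
R3 <- R3 - (-1)*R1:  [ 0  0  3 ]
Row echelon form:
[ 6  -2   5 ]
[ 0   2  -5 ]
[ 0   0   3 ]

REF = [6 -2 5; 0 2 -5; 0 0 3]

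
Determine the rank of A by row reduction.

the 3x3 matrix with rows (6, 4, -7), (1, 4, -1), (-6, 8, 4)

Row reduction:
R2 <- R2 - (1/6)*R1:  [    0  10/3   1/6 ]
R3 <- R3 - (-1)*R1:  [  0  12  -3 ]
R3 <- R3 - (18/5)*R2:  [     0      0  -18/5 ]
Row echelon form:
[ 6     4     -7 ]
[ 0  10/3    1/6 ]
[ 0     0  -18/5 ]
Nonzero rows / pivot columns: 3

rank(A) = 3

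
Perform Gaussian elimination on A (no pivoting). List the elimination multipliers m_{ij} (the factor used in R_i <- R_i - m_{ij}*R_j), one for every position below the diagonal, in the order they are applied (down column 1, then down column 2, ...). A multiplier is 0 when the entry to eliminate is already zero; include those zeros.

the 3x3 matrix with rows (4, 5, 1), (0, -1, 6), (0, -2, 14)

multipliers: 0, 0, 2

Forward elimination:
R2: entry in column 1 is already 0 -> m_{21} = 0 (no row operation needed)
R3: entry in column 1 is already 0 -> m_{31} = 0 (no row operation needed)
R3 <- R3 - (2)*R2:  [ 0  0  2 ]
Multipliers (in order of application): m_{21} = 0, m_{31} = 0, m_{32} = 2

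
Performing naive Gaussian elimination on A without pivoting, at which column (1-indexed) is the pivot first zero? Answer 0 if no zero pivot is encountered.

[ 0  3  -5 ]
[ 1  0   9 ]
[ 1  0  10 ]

first zero-pivot column = 1

Naive forward elimination:
Pivot entry (1,1) is zero but row 2 has 1 in column 1 -> naive elimination stops; a row interchange (e.g. R1 <-> R2) would be required here.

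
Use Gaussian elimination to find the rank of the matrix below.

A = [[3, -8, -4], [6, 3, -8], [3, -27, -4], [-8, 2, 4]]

Row reduction:
R2 <- R2 - (2)*R1:  [  0  19   0 ]
R3 <- R3 - (1)*R1:  [   0  -19    0 ]
R4 <- R4 - (-8/3)*R1:  [     0  -58/3  -20/3 ]
R3 <- R3 - (-1)*R2:  [ 0  0  0 ]
R4 <- R4 - (-58/57)*R2:  [     0      0  -20/3 ]
R3 <-> R4   (pivot in column 3 was zero)
[ 3  -8     -4 ]
[ 0  19      0 ]
[ 0   0  -20/3 ]
[ 0   0      0 ]
Row echelon form:
[ 3  -8     -4 ]
[ 0  19      0 ]
[ 0   0  -20/3 ]
[ 0   0      0 ]
Nonzero rows / pivot columns: 3

rank(A) = 3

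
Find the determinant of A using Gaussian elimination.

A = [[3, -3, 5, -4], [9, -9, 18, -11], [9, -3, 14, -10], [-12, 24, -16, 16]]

det(A) = 324

Forward elimination:
R2 <- R2 - (3)*R1:  [ 0  0  3  1 ]
R3 <- R3 - (3)*R1:  [  0   6  -1   2 ]
R4 <- R4 - (-4)*R1:  [  0  12   4   0 ]
R2 <-> R3   (pivot in column 2 was zero)
[ 3  -3   5  -4 ]
[ 0   6  -1   2 ]
[ 0   0   3   1 ]
[ 0  12   4   0 ]
R4 <- R4 - (2)*R2:  [  0   0   6  -4 ]
R4 <- R4 - (2)*R3:  [  0   0   0  -6 ]
Upper-triangular form:
[ 3  -3   5  -4 ]
[ 0   6  -1   2 ]
[ 0   0   3   1 ]
[ 0   0   0  -6 ]
det(A) = (-1)^1 * (3) * (6) * (3) * (-6) = 324  (1 row swap -> sign -1)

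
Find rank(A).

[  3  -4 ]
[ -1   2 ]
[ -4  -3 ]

rank(A) = 2

Row reduction:
R2 <- R2 - (-1/3)*R1:  [   0  2/3 ]
R3 <- R3 - (-4/3)*R1:  [     0  -25/3 ]
R3 <- R3 - (-25/2)*R2:  [ 0  0 ]
Row echelon form:
[ 3   -4 ]
[ 0  2/3 ]
[ 0    0 ]
Nonzero rows / pivot columns: 2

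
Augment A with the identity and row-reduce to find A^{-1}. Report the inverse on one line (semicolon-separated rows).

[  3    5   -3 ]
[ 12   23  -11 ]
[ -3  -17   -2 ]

inverse = [233/9 -61/9 -14/9; -19/3 5/3 1/3; 15 -4 -1]

Gauss-Jordan on [A | I]:
R1 <- (1/3)*R1:  [   1  5/3   -1  |  1/3    0    0 ]
R2 <- R2 - (12)*R1:  [  0   3   1  |  -4   1   0 ]
R3 <- R3 - (-3)*R1:  [   0  -12   -5  |    1    0    1 ]
R2 <- (1/3)*R2:  [    0     1   1/3  |  -4/3   1/3     0 ]
R1 <- R1 - (5/3)*R2:  [     1      0  -14/9  |   23/9   -5/9      0 ]
R3 <- R3 - (-12)*R2:  [   0    0   -1  |  -15    4    1 ]
R3 <- (1/-1)*R3:  [  0   0   1  |  15  -4  -1 ]
R1 <- R1 - (-14/9)*R3:  [     1      0      0  |  233/9  -61/9  -14/9 ]
R2 <- R2 - (1/3)*R3:  [     0      1      0  |  -19/3    5/3    1/3 ]
Right block of [I | A^{-1}] is the inverse:
[ 233/9  -61/9  -14/9 ]
[ -19/3    5/3    1/3 ]
[    15     -4     -1 ]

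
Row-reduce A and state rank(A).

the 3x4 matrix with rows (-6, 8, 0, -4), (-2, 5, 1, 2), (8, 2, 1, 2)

rank(A) = 3

Row reduction:
R2 <- R2 - (1/3)*R1:  [    0   7/3     1  10/3 ]
R3 <- R3 - (-4/3)*R1:  [     0   38/3      1  -10/3 ]
R3 <- R3 - (38/7)*R2:  [      0       0   -31/7  -150/7 ]
Row echelon form:
[ -6    8      0      -4 ]
[  0  7/3      1    10/3 ]
[  0    0  -31/7  -150/7 ]
Nonzero rows / pivot columns: 3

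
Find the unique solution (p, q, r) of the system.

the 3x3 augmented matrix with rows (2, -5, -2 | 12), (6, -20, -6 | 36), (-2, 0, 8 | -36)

Forward elimination on [A|b]:
R2 <- R2 - (3)*R1:  [  0  -5   0   0 ]
R3 <- R3 - (-1)*R1:  [   0   -5    6  -24 ]
R3 <- R3 - (1)*R2:  [   0    0    6  -24 ]
Row echelon form:
[ 2  -5  -2  |   12 ]
[ 0  -5   0  |    0 ]
[ 0   0   6  |  -24 ]
Back-substitution:
r = (-24) / 6 = -4
q = (0) / -5 = 0
p = (12 - (-5)*(0) - (-2)*(-4)) / 2 = 2

(2, 0, -4)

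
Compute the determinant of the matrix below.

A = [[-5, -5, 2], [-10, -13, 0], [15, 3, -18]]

Forward elimination:
R2 <- R2 - (2)*R1:  [  0  -3  -4 ]
R3 <- R3 - (-3)*R1:  [   0  -12  -12 ]
R3 <- R3 - (4)*R2:  [ 0  0  4 ]
Upper-triangular form:
[ -5  -5   2 ]
[  0  -3  -4 ]
[  0   0   4 ]
det(A) = (-1)^0 * (-5) * (-3) * (4) = 60  (0 row swaps -> sign +1)

det(A) = 60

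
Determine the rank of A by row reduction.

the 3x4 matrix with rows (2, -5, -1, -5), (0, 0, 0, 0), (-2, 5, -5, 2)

rank(A) = 2

Row reduction:
R3 <- R3 - (-1)*R1:  [  0   0  -6  -3 ]
R2 <-> R3   (pivot in column 3 was zero)
[ 2  -5  -1  -5 ]
[ 0   0  -6  -3 ]
[ 0   0   0   0 ]
Row echelon form:
[ 2  -5  -1  -5 ]
[ 0   0  -6  -3 ]
[ 0   0   0   0 ]
Nonzero rows / pivot columns: 2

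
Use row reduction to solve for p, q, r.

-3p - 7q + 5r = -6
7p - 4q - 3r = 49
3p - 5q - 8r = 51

(4, -3, -3)

Forward elimination on [A|b]:
R2 <- R2 - (-7/3)*R1:  [     0  -61/3   26/3     35 ]
R3 <- R3 - (-1)*R1:  [   0  -12   -3   45 ]
R3 <- R3 - (36/61)*R2:  [       0        0  -495/61  1485/61 ]
Row echelon form:
[ -3     -7        5  |       -6 ]
[  0  -61/3     26/3  |       35 ]
[  0      0  -495/61  |  1485/61 ]
Back-substitution:
r = (1485/61) / (-495/61) = -3
q = (35 - (26/3)*(-3)) / (-61/3) = -3
p = (-6 - (-7)*(-3) - (5)*(-3)) / -3 = 4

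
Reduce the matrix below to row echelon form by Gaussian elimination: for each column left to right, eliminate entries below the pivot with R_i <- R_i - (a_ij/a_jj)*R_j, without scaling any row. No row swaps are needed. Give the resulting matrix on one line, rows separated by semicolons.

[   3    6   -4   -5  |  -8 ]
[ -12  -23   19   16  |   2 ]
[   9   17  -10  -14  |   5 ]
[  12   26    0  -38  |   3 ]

REF = [3 6 -4 -5 -8; 0 1 3 -4 -30; 0 0 5 -3 -1; 0 0 0 -4 97]

Forward elimination:
R2 <- R2 - (-4)*R1:  [   0    1    3   -4  -30 ]
R3 <- R3 - (3)*R1:  [  0  -1   2   1  29 ]
R4 <- R4 - (4)*R1:  [   0    2   16  -18   35 ]
R3 <- R3 - (-1)*R2:  [  0   0   5  -3  -1 ]
R4 <- R4 - (2)*R2:  [   0    0   10  -10   95 ]
R4 <- R4 - (2)*R3:  [  0   0   0  -4  97 ]
Row echelon form:
[ 3  6  -4  -5  |   -8 ]
[ 0  1   3  -4  |  -30 ]
[ 0  0   5  -3  |   -1 ]
[ 0  0   0  -4  |   97 ]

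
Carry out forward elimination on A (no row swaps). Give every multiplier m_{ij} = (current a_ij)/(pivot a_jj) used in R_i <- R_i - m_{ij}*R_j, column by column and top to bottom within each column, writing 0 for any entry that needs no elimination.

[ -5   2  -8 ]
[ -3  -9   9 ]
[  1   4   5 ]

Forward elimination:
R2 <- R2 - (3/5)*R1:  [     0  -51/5   69/5 ]
R3 <- R3 - (-1/5)*R1:  [    0  22/5  17/5 ]
R3 <- R3 - (-22/51)*R2:  [      0       0  159/17 ]
Multipliers (in order of application): m_{21} = 3/5, m_{31} = -1/5, m_{32} = -22/51

multipliers: 3/5, -1/5, -22/51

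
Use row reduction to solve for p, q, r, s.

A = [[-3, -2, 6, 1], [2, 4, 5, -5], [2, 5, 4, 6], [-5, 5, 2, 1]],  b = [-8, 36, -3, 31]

Forward elimination on [A|b]:
R2 <- R2 - (-2/3)*R1:  [     0    8/3      9  -13/3   92/3 ]
R3 <- R3 - (-2/3)*R1:  [     0   11/3      8   20/3  -25/3 ]
R4 <- R4 - (5/3)*R1:  [     0   25/3     -8   -2/3  133/3 ]
R3 <- R3 - (11/8)*R2:  [      0       0   -35/8   101/8  -101/2 ]
R4 <- R4 - (25/8)*R2:  [      0       0  -289/8   103/8  -103/2 ]
R4 <- R4 - (289/35)*R3:  [        0         0         0  -3198/35  12792/35 ]
Row echelon form:
[ -3   -2      6         1  |        -8 ]
[  0  8/3      9     -13/3  |      92/3 ]
[  0    0  -35/8     101/8  |    -101/2 ]
[  0    0      0  -3198/35  |  12792/35 ]
Back-substitution:
s = (12792/35) / (-3198/35) = -4
r = (-101/2 - (101/8)*(-4)) / (-35/8) = 0
q = (92/3 - (9)*(0) - (-13/3)*(-4)) / (8/3) = 5
p = (-8 - (-2)*(5) - (6)*(0) - (1)*(-4)) / -3 = -2

(-2, 5, 0, -4)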